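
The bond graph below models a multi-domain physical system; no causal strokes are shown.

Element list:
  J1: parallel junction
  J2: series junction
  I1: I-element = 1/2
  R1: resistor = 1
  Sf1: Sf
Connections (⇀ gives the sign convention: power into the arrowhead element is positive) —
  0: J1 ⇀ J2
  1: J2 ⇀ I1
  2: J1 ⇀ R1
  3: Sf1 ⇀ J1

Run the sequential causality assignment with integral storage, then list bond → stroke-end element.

b3 |Sf1  (Sf1 fixes flow; stroke at Sf1)
b1 |I1  (I1 integral (f out))
b0 |J2  (1-jn J2 has f-setter on 1)
b2 |J1  (J1 needs exactly one e-in)

b0 stroke→J2
b1 stroke→I1
b2 stroke→J1
b3 stroke→Sf1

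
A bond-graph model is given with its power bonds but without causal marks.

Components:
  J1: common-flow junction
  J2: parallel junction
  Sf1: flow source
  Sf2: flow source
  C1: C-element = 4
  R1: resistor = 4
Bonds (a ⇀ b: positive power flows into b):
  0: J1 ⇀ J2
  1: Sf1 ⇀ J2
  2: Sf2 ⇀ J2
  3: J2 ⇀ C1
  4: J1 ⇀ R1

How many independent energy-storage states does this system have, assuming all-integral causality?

#1 →Sf1  (Sf1 fixes flow; stroke at Sf1)
#2 →Sf2  (source Sf2 imposes f)
#3 →J2  (C1 outputs effort q/C1)
#0 →J1  (common-e at J2 fixed by 3)
#4 →R1  (J1 needs exactly one f-in)

1  (C1 all integral)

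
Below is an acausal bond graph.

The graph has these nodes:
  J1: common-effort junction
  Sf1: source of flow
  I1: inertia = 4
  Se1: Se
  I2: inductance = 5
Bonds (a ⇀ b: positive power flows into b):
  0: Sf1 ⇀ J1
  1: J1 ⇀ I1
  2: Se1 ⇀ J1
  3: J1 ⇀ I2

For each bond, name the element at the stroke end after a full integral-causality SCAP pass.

b0 →Sf1
b1 →I1
b2 →J1
b3 →I2

#0 stroke→Sf1  (Sf1 (Sf) sets flow on bond)
#2 stroke→J1  (Se1 (Se) sets effort on bond)
#1 stroke→I1  (common-e at J1 fixed by 2)
#3 stroke→I2  (J1 effort already set via bond 2)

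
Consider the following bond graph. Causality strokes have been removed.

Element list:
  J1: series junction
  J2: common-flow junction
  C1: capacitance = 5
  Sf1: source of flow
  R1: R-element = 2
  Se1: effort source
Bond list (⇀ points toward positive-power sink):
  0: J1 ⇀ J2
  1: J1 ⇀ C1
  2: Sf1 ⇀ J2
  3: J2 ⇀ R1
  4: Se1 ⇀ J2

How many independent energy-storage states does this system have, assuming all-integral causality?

β2 →Sf1  (source Sf1 imposes f)
β4 →J2  (Se1: effort source, stroke at far end)
β0 →J2  (common-f at J2 fixed by 2)
β3 →J2  (J2: bond 2 brought flow, rest push out)
β1 →J1  (1-jn J1 has f-setter on 0)

1  (C1 all integral)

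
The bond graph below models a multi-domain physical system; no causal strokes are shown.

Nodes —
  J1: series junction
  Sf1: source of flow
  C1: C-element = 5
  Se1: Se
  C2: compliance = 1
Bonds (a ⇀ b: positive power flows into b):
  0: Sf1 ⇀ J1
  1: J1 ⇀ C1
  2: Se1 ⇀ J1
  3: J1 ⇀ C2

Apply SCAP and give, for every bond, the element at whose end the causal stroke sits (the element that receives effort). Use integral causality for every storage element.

b0 |Sf1
b1 |J1
b2 |J1
b3 |J1

#0 |Sf1  (Sf1 fixes flow; stroke at Sf1)
#2 |J1  (source Se1 imposes e)
#1 |J1  (1-jn J1 has f-setter on 0)
#3 |J1  (common-f at J1 fixed by 0)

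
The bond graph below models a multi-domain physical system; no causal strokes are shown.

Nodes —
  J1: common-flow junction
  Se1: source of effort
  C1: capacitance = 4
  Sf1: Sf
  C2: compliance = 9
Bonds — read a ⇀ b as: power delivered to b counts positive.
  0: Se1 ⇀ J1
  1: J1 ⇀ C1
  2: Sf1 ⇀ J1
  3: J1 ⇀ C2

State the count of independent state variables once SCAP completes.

2  (C1, C2 all integral)

bond 0 stroke→J1  (Se1 (Se) sets effort on bond)
bond 2 stroke→Sf1  (Sf1 fixes flow; stroke at Sf1)
bond 1 stroke→J1  (J1 flow already set via bond 2)
bond 3 stroke→J1  (J1: bond 2 brought flow, rest push out)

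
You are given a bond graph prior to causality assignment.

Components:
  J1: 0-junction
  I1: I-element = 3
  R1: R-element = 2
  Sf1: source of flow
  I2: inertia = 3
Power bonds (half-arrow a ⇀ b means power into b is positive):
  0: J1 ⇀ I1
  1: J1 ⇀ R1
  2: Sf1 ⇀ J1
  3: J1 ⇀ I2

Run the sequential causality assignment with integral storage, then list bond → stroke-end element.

bond 2 |Sf1  (source Sf1 imposes f)
bond 0 |I1  (I1 integral (f out))
bond 3 |I2  (I2 integral (f out))
bond 1 |J1  (only one effort-in slot at J1)

b0 stroke→I1
b1 stroke→J1
b2 stroke→Sf1
b3 stroke→I2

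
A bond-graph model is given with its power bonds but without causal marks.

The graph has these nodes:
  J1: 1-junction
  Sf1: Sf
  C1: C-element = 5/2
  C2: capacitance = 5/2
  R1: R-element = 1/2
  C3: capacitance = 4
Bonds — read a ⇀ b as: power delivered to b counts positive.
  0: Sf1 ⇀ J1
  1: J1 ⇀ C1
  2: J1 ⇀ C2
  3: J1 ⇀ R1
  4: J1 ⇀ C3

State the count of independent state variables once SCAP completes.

3  (C1, C2, C3 all integral)

β0 stroke→Sf1  (Sf1 fixes flow; stroke at Sf1)
β1 stroke→J1  (J1: bond 0 brought flow, rest push out)
β2 stroke→J1  (J1: bond 0 brought flow, rest push out)
β3 stroke→J1  (1-jn J1 has f-setter on 0)
β4 stroke→J1  (1-jn J1 has f-setter on 0)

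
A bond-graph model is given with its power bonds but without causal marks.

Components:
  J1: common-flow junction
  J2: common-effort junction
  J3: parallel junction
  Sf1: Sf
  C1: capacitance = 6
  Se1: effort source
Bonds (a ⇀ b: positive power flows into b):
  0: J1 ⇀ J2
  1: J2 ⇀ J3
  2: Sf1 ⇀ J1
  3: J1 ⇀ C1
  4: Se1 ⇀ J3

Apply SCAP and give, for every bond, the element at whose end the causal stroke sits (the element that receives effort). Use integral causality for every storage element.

b0 stroke at J1
b1 stroke at J2
b2 stroke at Sf1
b3 stroke at J1
b4 stroke at J3

b2 |Sf1  (Sf1: flow source, stroke at near end)
b4 |J3  (source Se1 imposes e)
b0 |J1  (J1 flow already set via bond 2)
b3 |J1  (common-f at J1 fixed by 2)
b1 |J2  (J2 needs exactly one e-in)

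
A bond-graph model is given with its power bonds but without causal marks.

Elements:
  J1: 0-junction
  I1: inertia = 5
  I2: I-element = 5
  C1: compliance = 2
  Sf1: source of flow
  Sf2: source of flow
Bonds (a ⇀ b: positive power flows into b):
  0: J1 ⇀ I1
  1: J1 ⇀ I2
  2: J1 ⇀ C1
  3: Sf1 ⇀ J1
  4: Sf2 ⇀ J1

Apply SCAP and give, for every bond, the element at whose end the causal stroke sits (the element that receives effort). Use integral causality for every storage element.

bond 0 stroke at I1
bond 1 stroke at I2
bond 2 stroke at J1
bond 3 stroke at Sf1
bond 4 stroke at Sf2

β3 |Sf1  (Sf1 (Sf) sets flow on bond)
β4 |Sf2  (source Sf2 imposes f)
β0 |I1  (I1 outputs flow p/I1)
β1 |I2  (I2: I, integral causality)
β2 |J1  (closing 0-jn rule on J1)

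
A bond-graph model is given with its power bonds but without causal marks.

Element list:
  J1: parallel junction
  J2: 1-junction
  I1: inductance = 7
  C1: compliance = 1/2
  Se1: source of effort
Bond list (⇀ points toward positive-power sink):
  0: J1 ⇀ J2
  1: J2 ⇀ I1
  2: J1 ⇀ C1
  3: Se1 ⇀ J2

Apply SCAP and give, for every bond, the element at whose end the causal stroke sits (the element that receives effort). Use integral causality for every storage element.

bond 3 stroke→J2  (Se1: effort source, stroke at far end)
bond 1 stroke→I1  (I1 integral (f out))
bond 0 stroke→J2  (J2 flow already set via bond 1)
bond 2 stroke→J1  (J1: last free bond brings effort in)

bond 0 →J2
bond 1 →I1
bond 2 →J1
bond 3 →J2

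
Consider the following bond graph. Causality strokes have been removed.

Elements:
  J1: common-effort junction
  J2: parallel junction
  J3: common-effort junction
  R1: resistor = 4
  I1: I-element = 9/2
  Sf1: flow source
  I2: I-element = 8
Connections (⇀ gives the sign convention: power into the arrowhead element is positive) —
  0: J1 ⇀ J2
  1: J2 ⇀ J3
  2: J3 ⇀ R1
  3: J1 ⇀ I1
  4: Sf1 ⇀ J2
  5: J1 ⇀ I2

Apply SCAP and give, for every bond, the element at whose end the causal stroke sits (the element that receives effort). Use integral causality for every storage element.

b0 |J1
b1 |J2
b2 |J3
b3 |I1
b4 |Sf1
b5 |I2

b4 →Sf1  (Sf1: flow source, stroke at near end)
b3 →I1  (prefer integral on I1)
b5 →I2  (I2: I, integral causality)
b0 →J1  (J1 needs exactly one e-in)
b1 →J2  (only one effort-in slot at J2)
b2 →J3  (closing 0-jn rule on J3)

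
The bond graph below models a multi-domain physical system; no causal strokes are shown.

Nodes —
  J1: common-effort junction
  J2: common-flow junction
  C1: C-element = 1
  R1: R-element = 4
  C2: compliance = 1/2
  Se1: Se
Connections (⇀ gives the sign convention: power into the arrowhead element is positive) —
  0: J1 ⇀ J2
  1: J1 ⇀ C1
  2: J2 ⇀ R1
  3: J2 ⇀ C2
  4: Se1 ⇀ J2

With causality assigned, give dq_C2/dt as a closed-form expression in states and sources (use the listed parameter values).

dq_C2/dt = E_Se1/4 + q_C1/4 - q_C2/2

#4 |J2  (Se1 (Se) sets effort on bond)
#1 |J1  (C1 integral (e out))
#0 |J2  (0-jn J1 has e-setter on 1)
#3 |J2  (C2 integral (e out))
#2 |R1  (J2 needs exactly one f-in)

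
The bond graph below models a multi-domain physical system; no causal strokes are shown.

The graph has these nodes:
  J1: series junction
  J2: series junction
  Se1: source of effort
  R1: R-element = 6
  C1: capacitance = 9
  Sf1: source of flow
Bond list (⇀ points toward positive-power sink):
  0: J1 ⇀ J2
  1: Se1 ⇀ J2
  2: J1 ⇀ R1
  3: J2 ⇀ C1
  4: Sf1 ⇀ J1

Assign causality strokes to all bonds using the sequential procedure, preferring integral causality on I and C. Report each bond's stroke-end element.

bond 0 →J1
bond 1 →J2
bond 2 →J1
bond 3 →J2
bond 4 →Sf1

b1 →J2  (Se1 (Se) sets effort on bond)
b4 →Sf1  (Sf1 (Sf) sets flow on bond)
b0 →J1  (1-jn J1 has f-setter on 4)
b2 →J1  (1-jn J1 has f-setter on 4)
b3 →J2  (1-jn J2 has f-setter on 0)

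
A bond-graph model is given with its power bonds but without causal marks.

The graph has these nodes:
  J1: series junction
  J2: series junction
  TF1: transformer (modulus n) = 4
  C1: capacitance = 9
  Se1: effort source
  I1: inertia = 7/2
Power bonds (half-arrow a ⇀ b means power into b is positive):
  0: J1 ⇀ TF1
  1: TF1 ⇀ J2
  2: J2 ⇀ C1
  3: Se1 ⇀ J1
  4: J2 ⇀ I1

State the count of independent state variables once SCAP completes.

2  (C1, I1 all integral)

bond 3 |J1  (source Se1 imposes e)
bond 0 |TF1  (closing 1-jn rule on J1)
bond 1 |J2  (TF1 one-in-one-out from 0)
bond 2 |J2  (C1: C, integral causality)
bond 4 |I1  (only one flow-in slot at J2)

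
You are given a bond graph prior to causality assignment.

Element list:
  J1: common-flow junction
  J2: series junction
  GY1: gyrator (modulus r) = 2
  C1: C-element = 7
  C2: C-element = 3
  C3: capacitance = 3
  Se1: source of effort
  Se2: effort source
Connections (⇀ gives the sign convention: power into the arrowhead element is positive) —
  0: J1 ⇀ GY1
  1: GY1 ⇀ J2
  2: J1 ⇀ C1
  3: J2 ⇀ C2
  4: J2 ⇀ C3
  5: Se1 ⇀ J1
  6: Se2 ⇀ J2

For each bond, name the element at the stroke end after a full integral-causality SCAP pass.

bond 5 →J1  (Se1 fixes effort; stroke away)
bond 6 →J2  (Se2 fixes effort; stroke away)
bond 2 →J1  (C1 integral (e out))
bond 0 →GY1  (J1: last free bond brings flow in)
bond 1 →GY1  (GY1: gyrator matches bond 0)
bond 3 →J2  (J2 flow already set via bond 1)
bond 4 →J2  (common-f at J2 fixed by 1)

β0 stroke→GY1
β1 stroke→GY1
β2 stroke→J1
β3 stroke→J2
β4 stroke→J2
β5 stroke→J1
β6 stroke→J2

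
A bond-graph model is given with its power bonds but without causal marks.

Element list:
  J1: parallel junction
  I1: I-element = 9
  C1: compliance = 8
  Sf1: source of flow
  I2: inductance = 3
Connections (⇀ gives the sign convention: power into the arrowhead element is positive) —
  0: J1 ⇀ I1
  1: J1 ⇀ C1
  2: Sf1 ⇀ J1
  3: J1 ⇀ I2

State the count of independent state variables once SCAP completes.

3  (C1, I1, I2 all integral)

b2 stroke→Sf1  (Sf1: flow source, stroke at near end)
b0 stroke→I1  (I1 outputs flow p/I1)
b1 stroke→J1  (C1 outputs effort q/C1)
b3 stroke→I2  (J1 effort already set via bond 1)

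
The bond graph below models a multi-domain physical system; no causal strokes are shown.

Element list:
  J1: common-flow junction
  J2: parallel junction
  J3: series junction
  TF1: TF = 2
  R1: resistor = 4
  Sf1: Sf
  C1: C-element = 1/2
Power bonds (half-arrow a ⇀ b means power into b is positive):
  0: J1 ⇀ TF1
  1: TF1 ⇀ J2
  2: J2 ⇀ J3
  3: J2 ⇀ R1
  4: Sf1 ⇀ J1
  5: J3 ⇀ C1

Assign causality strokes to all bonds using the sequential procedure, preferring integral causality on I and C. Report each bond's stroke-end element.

b4 →Sf1  (Sf1 (Sf) sets flow on bond)
b0 →J1  (J1 flow already set via bond 4)
b1 →TF1  (TF1: transformer flips bond 0)
b5 →J3  (C1 integral (e out))
b2 →J2  (only one flow-in slot at J3)
b3 →R1  (common-e at J2 fixed by 2)

bond 0 stroke at J1
bond 1 stroke at TF1
bond 2 stroke at J2
bond 3 stroke at R1
bond 4 stroke at Sf1
bond 5 stroke at J3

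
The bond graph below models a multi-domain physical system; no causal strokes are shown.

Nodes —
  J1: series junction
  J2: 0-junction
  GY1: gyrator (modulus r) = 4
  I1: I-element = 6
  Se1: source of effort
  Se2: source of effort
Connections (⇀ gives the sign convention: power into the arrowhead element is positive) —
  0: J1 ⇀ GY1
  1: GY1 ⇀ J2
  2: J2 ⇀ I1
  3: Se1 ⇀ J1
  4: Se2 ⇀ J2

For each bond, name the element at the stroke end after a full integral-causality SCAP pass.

β0 →GY1
β1 →GY1
β2 →I1
β3 →J1
β4 →J2

b3 →J1  (Se1 fixes effort; stroke away)
b4 →J2  (Se2 fixes effort; stroke away)
b0 →GY1  (only one flow-in slot at J1)
b1 →GY1  (J2 effort already set via bond 4)
b2 →I1  (J2 effort already set via bond 4)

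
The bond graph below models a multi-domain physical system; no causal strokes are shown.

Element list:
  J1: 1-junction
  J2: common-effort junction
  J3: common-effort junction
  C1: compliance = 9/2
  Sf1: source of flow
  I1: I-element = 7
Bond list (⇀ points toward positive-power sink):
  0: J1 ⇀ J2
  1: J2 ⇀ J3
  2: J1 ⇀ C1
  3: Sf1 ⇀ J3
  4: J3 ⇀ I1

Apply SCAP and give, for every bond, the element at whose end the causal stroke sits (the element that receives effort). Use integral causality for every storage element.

β0 →J2
β1 →J3
β2 →J1
β3 →Sf1
β4 →I1

#3 →Sf1  (Sf1 (Sf) sets flow on bond)
#2 →J1  (C1: C, integral causality)
#0 →J2  (only one flow-in slot at J1)
#1 →J3  (J2 effort already set via bond 0)
#4 →I1  (common-e at J3 fixed by 1)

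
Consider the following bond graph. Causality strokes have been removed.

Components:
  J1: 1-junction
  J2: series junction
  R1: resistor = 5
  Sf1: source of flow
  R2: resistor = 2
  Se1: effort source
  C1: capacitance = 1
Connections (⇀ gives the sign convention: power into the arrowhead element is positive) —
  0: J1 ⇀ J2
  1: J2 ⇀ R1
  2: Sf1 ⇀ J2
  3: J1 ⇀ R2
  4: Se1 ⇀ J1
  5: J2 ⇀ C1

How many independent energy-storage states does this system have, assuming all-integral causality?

1  (C1 all integral)

b2 stroke→Sf1  (Sf1: flow source, stroke at near end)
b4 stroke→J1  (Se1: effort source, stroke at far end)
b0 stroke→J2  (1-jn J2 has f-setter on 2)
b1 stroke→J2  (J2: bond 2 brought flow, rest push out)
b5 stroke→J2  (1-jn J2 has f-setter on 2)
b3 stroke→J1  (J1 flow already set via bond 0)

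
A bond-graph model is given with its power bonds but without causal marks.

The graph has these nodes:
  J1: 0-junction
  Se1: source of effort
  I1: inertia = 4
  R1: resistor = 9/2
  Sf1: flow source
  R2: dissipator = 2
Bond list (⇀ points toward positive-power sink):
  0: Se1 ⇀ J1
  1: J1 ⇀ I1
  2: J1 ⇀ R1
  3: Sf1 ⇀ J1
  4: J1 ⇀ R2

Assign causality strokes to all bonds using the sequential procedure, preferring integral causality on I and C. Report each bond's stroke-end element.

bond 0 stroke→J1  (Se1 (Se) sets effort on bond)
bond 3 stroke→Sf1  (source Sf1 imposes f)
bond 1 stroke→I1  (J1: bond 0 brought effort, rest push out)
bond 2 stroke→R1  (J1 effort already set via bond 0)
bond 4 stroke→R2  (J1: bond 0 brought effort, rest push out)

β0 stroke at J1
β1 stroke at I1
β2 stroke at R1
β3 stroke at Sf1
β4 stroke at R2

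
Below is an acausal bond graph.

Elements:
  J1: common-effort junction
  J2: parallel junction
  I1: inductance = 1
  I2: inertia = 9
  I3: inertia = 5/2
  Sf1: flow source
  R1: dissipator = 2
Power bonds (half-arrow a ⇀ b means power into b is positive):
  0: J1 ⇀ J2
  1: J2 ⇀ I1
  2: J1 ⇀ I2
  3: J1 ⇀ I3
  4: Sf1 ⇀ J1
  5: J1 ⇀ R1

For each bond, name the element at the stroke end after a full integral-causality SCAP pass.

β0 stroke→J2
β1 stroke→I1
β2 stroke→I2
β3 stroke→I3
β4 stroke→Sf1
β5 stroke→J1

bond 4 stroke at Sf1  (Sf1: flow source, stroke at near end)
bond 1 stroke at I1  (prefer integral on I1)
bond 0 stroke at J2  (J2: last free bond brings effort in)
bond 2 stroke at I2  (I2 outputs flow p/I2)
bond 3 stroke at I3  (prefer integral on I3)
bond 5 stroke at J1  (closing 0-jn rule on J1)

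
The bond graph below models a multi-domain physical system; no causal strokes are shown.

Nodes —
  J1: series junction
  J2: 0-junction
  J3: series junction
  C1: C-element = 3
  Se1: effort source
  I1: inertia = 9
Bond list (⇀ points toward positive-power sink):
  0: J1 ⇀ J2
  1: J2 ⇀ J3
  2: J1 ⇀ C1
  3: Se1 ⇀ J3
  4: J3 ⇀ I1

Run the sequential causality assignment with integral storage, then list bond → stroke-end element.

#0 stroke→J2
#1 stroke→J3
#2 stroke→J1
#3 stroke→J3
#4 stroke→I1

β3 stroke at J3  (source Se1 imposes e)
β2 stroke at J1  (prefer integral on C1)
β0 stroke at J2  (J1 needs exactly one f-in)
β1 stroke at J3  (J2: bond 0 brought effort, rest push out)
β4 stroke at I1  (J3: last free bond brings flow in)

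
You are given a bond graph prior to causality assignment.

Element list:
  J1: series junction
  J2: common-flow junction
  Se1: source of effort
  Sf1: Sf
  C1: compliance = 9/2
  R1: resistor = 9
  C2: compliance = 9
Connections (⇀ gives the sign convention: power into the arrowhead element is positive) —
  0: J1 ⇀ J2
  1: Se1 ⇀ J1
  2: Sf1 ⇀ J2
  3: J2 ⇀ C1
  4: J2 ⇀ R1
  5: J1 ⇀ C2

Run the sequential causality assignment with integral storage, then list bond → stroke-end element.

#0 |J2
#1 |J1
#2 |Sf1
#3 |J2
#4 |J2
#5 |J1

β1 →J1  (Se1 (Se) sets effort on bond)
β2 →Sf1  (Sf1 (Sf) sets flow on bond)
β0 →J2  (J2: bond 2 brought flow, rest push out)
β3 →J2  (J2: bond 2 brought flow, rest push out)
β4 →J2  (J2: bond 2 brought flow, rest push out)
β5 →J1  (1-jn J1 has f-setter on 0)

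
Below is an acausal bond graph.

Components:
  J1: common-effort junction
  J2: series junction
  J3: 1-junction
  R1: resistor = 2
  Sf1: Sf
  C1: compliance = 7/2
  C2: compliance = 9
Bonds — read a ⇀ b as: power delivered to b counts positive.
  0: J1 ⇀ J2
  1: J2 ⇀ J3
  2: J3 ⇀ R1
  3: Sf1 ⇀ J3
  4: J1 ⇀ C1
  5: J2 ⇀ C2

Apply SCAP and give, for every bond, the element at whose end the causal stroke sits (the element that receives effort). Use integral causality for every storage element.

bond 3 stroke at Sf1  (Sf1 (Sf) sets flow on bond)
bond 1 stroke at J3  (J3: bond 3 brought flow, rest push out)
bond 2 stroke at J3  (J3 flow already set via bond 3)
bond 0 stroke at J2  (1-jn J2 has f-setter on 1)
bond 5 stroke at J2  (J2: bond 1 brought flow, rest push out)
bond 4 stroke at J1  (J1 needs exactly one e-in)

#0 stroke→J2
#1 stroke→J3
#2 stroke→J3
#3 stroke→Sf1
#4 stroke→J1
#5 stroke→J2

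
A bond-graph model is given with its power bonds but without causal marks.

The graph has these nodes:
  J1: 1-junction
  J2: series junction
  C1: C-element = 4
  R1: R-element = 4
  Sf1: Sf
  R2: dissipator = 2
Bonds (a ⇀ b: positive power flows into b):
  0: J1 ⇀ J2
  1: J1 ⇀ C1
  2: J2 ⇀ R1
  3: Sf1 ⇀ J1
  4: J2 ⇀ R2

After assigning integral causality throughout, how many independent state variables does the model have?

1  (C1 all integral)

b3 |Sf1  (source Sf1 imposes f)
b0 |J1  (common-f at J1 fixed by 3)
b1 |J1  (J1 flow already set via bond 3)
b2 |J2  (common-f at J2 fixed by 0)
b4 |J2  (J2: bond 0 brought flow, rest push out)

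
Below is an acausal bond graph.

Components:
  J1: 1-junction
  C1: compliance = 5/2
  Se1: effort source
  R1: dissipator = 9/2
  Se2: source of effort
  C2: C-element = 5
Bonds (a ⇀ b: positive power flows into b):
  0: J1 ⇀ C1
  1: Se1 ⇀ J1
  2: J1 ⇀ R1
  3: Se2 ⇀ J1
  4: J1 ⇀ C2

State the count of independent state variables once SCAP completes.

#1 stroke at J1  (source Se1 imposes e)
#3 stroke at J1  (Se2 fixes effort; stroke away)
#0 stroke at J1  (prefer integral on C1)
#4 stroke at J1  (C2 outputs effort q/C2)
#2 stroke at R1  (J1 needs exactly one f-in)

2  (C1, C2 all integral)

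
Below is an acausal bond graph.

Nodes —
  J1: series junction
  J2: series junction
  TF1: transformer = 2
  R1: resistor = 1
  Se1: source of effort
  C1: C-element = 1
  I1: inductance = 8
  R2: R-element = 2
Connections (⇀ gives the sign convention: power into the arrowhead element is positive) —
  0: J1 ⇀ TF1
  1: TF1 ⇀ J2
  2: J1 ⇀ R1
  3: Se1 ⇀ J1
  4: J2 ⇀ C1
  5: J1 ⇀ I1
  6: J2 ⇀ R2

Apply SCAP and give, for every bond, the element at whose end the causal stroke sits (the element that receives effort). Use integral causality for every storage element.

b0 stroke→J1
b1 stroke→TF1
b2 stroke→J1
b3 stroke→J1
b4 stroke→J2
b5 stroke→I1
b6 stroke→J2

bond 3 stroke at J1  (Se1 (Se) sets effort on bond)
bond 4 stroke at J2  (C1 outputs effort q/C1)
bond 5 stroke at I1  (prefer integral on I1)
bond 0 stroke at J1  (J1 flow already set via bond 5)
bond 2 stroke at J1  (common-f at J1 fixed by 5)
bond 1 stroke at TF1  (through TF1, causality passes straight; one stroke at TF1)
bond 6 stroke at J2  (J2: bond 1 brought flow, rest push out)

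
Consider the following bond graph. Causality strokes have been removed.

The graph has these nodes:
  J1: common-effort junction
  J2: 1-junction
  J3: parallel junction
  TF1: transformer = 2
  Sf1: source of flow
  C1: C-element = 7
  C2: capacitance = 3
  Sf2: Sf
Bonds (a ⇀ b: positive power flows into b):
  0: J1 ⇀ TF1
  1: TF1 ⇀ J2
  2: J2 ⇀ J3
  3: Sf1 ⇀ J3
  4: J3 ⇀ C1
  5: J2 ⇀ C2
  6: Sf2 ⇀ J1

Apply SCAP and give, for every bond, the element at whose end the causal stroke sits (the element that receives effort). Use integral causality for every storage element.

β0 |J1
β1 |TF1
β2 |J2
β3 |Sf1
β4 |J3
β5 |J2
β6 |Sf2

bond 3 stroke→Sf1  (source Sf1 imposes f)
bond 6 stroke→Sf2  (Sf2 fixes flow; stroke at Sf2)
bond 0 stroke→J1  (J1: last free bond brings effort in)
bond 1 stroke→TF1  (TF TF1: opposite of bond 0)
bond 2 stroke→J2  (J2 flow already set via bond 1)
bond 5 stroke→J2  (common-f at J2 fixed by 1)
bond 4 stroke→J3  (closing 0-jn rule on J3)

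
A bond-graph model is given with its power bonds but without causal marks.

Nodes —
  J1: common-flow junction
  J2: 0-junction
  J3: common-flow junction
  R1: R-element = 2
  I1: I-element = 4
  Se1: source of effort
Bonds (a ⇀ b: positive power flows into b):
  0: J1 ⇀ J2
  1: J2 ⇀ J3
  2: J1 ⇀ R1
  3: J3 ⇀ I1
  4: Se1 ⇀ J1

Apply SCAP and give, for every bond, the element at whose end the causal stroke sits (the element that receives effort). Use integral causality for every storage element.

β0 stroke→J2
β1 stroke→J3
β2 stroke→J1
β3 stroke→I1
β4 stroke→J1

#4 stroke at J1  (Se1 fixes effort; stroke away)
#3 stroke at I1  (prefer integral on I1)
#1 stroke at J3  (J3 flow already set via bond 3)
#0 stroke at J2  (closing 0-jn rule on J2)
#2 stroke at J1  (J1: bond 0 brought flow, rest push out)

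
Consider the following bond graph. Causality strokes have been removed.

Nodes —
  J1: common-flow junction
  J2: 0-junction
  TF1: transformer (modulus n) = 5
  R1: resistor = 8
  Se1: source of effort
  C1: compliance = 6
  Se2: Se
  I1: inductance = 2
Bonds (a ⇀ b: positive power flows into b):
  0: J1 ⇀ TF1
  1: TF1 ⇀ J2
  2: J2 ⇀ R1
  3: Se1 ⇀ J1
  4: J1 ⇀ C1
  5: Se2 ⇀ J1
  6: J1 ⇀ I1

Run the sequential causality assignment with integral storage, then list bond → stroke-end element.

bond 0 →J1
bond 1 →TF1
bond 2 →J2
bond 3 →J1
bond 4 →J1
bond 5 →J1
bond 6 →I1

β3 stroke→J1  (Se1 (Se) sets effort on bond)
β5 stroke→J1  (source Se2 imposes e)
β4 stroke→J1  (C1 outputs effort q/C1)
β6 stroke→I1  (I1: I, integral causality)
β0 stroke→J1  (common-f at J1 fixed by 6)
β1 stroke→TF1  (TF TF1: opposite of bond 0)
β2 stroke→J2  (J2 needs exactly one e-in)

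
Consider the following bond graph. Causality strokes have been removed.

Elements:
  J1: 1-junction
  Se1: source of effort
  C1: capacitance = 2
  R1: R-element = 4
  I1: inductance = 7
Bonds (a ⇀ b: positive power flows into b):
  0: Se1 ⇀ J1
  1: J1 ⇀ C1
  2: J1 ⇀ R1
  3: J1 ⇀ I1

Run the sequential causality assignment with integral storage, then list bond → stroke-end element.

#0 |J1  (Se1 (Se) sets effort on bond)
#1 |J1  (C1 outputs effort q/C1)
#3 |I1  (I1 integral (f out))
#2 |J1  (1-jn J1 has f-setter on 3)

bond 0 |J1
bond 1 |J1
bond 2 |J1
bond 3 |I1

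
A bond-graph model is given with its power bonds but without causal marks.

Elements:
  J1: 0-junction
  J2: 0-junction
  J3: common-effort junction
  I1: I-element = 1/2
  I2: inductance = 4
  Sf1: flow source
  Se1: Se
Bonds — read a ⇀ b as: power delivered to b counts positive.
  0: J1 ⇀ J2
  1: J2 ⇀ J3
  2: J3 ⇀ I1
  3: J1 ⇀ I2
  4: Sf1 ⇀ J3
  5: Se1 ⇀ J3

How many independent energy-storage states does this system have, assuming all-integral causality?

2  (I1, I2 all integral)

#4 →Sf1  (Sf1: flow source, stroke at near end)
#5 →J3  (Se1 (Se) sets effort on bond)
#1 →J2  (0-jn J3 has e-setter on 5)
#2 →I1  (J3: bond 5 brought effort, rest push out)
#0 →J1  (J2 effort already set via bond 1)
#3 →I2  (J1: bond 0 brought effort, rest push out)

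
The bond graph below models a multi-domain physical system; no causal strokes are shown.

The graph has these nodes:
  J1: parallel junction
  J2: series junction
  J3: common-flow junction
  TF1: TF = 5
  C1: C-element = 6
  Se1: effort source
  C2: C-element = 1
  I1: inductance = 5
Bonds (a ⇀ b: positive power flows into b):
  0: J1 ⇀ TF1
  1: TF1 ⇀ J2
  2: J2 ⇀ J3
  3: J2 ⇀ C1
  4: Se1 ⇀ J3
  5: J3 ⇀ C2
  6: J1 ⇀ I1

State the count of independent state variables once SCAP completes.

bond 4 stroke→J3  (Se1 (Se) sets effort on bond)
bond 3 stroke→J2  (C1: C, integral causality)
bond 5 stroke→J3  (C2: C, integral causality)
bond 2 stroke→J2  (only one flow-in slot at J3)
bond 1 stroke→TF1  (only one flow-in slot at J2)
bond 0 stroke→J1  (TF1 one-in-one-out from 1)
bond 6 stroke→I1  (0-jn J1 has e-setter on 0)

3  (C1, C2, I1 all integral)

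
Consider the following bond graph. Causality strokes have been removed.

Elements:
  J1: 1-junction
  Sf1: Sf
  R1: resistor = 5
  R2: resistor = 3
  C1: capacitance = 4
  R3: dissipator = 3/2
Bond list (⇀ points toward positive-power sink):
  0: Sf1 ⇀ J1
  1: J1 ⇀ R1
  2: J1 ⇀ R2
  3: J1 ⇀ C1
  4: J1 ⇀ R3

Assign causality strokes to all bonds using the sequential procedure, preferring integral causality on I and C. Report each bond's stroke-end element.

β0 stroke→Sf1
β1 stroke→J1
β2 stroke→J1
β3 stroke→J1
β4 stroke→J1

#0 stroke at Sf1  (Sf1: flow source, stroke at near end)
#1 stroke at J1  (J1 flow already set via bond 0)
#2 stroke at J1  (1-jn J1 has f-setter on 0)
#3 stroke at J1  (J1 flow already set via bond 0)
#4 stroke at J1  (1-jn J1 has f-setter on 0)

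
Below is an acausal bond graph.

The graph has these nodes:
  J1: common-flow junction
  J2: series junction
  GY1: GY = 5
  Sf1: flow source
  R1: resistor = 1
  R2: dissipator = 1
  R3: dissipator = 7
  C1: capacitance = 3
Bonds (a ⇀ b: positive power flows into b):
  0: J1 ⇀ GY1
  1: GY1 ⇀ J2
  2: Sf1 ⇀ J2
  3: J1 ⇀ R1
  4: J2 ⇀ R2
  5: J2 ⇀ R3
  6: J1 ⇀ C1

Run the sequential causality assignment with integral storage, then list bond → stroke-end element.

b2 stroke at Sf1  (source Sf1 imposes f)
b1 stroke at J2  (J2: bond 2 brought flow, rest push out)
b4 stroke at J2  (J2 flow already set via bond 2)
b5 stroke at J2  (common-f at J2 fixed by 2)
b0 stroke at J1  (GY1: gyrator matches bond 1)
b6 stroke at J1  (C1 integral (e out))
b3 stroke at R1  (J1: last free bond brings flow in)

b0 |J1
b1 |J2
b2 |Sf1
b3 |R1
b4 |J2
b5 |J2
b6 |J1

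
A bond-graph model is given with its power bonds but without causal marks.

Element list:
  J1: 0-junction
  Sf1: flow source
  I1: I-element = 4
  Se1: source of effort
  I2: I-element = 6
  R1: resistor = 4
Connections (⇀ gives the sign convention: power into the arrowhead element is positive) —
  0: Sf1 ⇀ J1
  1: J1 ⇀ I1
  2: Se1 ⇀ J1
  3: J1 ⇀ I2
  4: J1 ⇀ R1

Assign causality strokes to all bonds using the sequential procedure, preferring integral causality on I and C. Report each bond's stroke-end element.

b0 →Sf1
b1 →I1
b2 →J1
b3 →I2
b4 →R1

#0 →Sf1  (source Sf1 imposes f)
#2 →J1  (Se1: effort source, stroke at far end)
#1 →I1  (J1: bond 2 brought effort, rest push out)
#3 →I2  (J1 effort already set via bond 2)
#4 →R1  (J1: bond 2 brought effort, rest push out)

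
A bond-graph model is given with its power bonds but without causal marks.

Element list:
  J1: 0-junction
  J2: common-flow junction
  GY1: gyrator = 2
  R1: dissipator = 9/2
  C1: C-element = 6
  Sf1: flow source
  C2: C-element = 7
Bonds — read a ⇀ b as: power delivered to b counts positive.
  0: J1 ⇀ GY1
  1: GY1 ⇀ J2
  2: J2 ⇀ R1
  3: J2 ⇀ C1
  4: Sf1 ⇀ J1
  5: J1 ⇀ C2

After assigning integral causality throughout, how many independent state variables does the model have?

bond 4 →Sf1  (source Sf1 imposes f)
bond 3 →J2  (C1 integral (e out))
bond 5 →J1  (C2: C, integral causality)
bond 0 →GY1  (common-e at J1 fixed by 5)
bond 1 →GY1  (GY1 both-in/both-out from 0)
bond 2 →J2  (common-f at J2 fixed by 1)

2  (C1, C2 all integral)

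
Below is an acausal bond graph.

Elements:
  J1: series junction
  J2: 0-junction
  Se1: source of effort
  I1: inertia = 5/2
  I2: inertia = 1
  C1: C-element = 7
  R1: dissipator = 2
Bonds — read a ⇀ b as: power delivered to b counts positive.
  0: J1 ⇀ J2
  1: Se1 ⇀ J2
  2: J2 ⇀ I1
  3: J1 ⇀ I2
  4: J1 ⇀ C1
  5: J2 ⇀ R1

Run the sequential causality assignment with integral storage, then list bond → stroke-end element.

β1 |J2  (Se1: effort source, stroke at far end)
β0 |J1  (J2: bond 1 brought effort, rest push out)
β2 |I1  (J2: bond 1 brought effort, rest push out)
β5 |R1  (0-jn J2 has e-setter on 1)
β3 |I2  (I2 integral (f out))
β4 |J1  (common-f at J1 fixed by 3)

#0 |J1
#1 |J2
#2 |I1
#3 |I2
#4 |J1
#5 |R1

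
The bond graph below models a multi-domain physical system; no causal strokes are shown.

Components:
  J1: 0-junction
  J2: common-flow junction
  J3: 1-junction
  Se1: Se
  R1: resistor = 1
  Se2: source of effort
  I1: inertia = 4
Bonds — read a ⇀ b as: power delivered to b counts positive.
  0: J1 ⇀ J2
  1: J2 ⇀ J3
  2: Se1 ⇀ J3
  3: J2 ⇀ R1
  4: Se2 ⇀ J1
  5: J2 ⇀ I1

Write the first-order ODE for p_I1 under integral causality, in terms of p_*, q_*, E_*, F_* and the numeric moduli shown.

dp_I1/dt = E_Se1 + E_Se2 - p_I1/4

b2 |J3  (Se1: effort source, stroke at far end)
b4 |J1  (source Se2 imposes e)
b0 |J2  (0-jn J1 has e-setter on 4)
b1 |J2  (J3 needs exactly one f-in)
b5 |I1  (prefer integral on I1)
b3 |J2  (J2 flow already set via bond 5)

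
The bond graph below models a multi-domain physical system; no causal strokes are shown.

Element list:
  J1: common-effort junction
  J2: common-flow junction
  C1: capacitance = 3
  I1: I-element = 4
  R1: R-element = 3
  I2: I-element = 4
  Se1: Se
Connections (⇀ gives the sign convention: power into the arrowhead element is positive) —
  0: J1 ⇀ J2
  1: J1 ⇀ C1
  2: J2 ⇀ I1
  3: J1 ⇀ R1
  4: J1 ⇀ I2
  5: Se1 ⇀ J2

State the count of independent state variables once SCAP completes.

#5 stroke→J2  (Se1 fixes effort; stroke away)
#1 stroke→J1  (C1 outputs effort q/C1)
#0 stroke→J2  (J1: bond 1 brought effort, rest push out)
#3 stroke→R1  (0-jn J1 has e-setter on 1)
#4 stroke→I2  (common-e at J1 fixed by 1)
#2 stroke→I1  (only one flow-in slot at J2)

3  (C1, I1, I2 all integral)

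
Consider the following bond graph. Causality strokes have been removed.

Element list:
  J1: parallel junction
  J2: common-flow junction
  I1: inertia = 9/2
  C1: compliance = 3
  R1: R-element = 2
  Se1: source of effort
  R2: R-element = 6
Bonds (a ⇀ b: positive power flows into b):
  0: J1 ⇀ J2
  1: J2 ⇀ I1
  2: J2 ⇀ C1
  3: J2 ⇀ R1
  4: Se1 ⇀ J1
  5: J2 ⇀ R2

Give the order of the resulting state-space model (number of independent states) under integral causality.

β4 stroke→J1  (Se1: effort source, stroke at far end)
β0 stroke→J2  (J1: bond 4 brought effort, rest push out)
β1 stroke→I1  (I1: I, integral causality)
β2 stroke→J2  (common-f at J2 fixed by 1)
β3 stroke→J2  (1-jn J2 has f-setter on 1)
β5 stroke→J2  (J2 flow already set via bond 1)

2  (C1, I1 all integral)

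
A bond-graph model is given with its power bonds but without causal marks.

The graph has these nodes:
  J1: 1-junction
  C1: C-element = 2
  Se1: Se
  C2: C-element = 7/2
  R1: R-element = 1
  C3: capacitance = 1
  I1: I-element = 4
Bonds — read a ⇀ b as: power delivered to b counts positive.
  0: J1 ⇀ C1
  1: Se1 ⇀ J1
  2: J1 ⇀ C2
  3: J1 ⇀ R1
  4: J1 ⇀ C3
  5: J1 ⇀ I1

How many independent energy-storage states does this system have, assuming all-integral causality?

4  (C1, C2, C3, I1 all integral)

bond 1 stroke at J1  (Se1 fixes effort; stroke away)
bond 0 stroke at J1  (prefer integral on C1)
bond 2 stroke at J1  (C2 integral (e out))
bond 4 stroke at J1  (C3 integral (e out))
bond 5 stroke at I1  (I1 outputs flow p/I1)
bond 3 stroke at J1  (J1: bond 5 brought flow, rest push out)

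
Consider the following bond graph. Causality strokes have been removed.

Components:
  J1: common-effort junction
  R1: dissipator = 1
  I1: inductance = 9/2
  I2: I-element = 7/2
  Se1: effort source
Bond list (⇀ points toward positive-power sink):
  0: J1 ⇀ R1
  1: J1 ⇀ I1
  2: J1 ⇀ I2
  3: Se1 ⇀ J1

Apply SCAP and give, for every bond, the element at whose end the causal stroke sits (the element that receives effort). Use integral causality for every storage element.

#3 stroke at J1  (Se1 fixes effort; stroke away)
#0 stroke at R1  (J1: bond 3 brought effort, rest push out)
#1 stroke at I1  (J1: bond 3 brought effort, rest push out)
#2 stroke at I2  (common-e at J1 fixed by 3)

b0 |R1
b1 |I1
b2 |I2
b3 |J1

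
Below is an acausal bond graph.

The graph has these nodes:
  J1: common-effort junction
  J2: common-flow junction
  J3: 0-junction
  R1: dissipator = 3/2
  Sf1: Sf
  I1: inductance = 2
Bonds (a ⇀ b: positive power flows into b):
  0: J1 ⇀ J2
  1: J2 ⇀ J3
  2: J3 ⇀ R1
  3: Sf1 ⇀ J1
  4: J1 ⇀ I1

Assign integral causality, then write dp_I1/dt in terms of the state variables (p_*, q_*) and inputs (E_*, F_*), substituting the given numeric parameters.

dp_I1/dt = 3*F_Sf1/2 - 3*p_I1/4

b3 →Sf1  (Sf1: flow source, stroke at near end)
b4 →I1  (I1 outputs flow p/I1)
b0 →J1  (only one effort-in slot at J1)
b1 →J2  (1-jn J2 has f-setter on 0)
b2 →J3  (J3 needs exactly one e-in)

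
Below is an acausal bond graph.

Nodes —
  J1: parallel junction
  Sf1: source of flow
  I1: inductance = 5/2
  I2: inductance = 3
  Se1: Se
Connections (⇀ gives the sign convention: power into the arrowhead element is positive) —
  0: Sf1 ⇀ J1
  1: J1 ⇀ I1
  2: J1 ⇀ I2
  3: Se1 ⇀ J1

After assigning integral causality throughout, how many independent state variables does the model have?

2  (I1, I2 all integral)

bond 0 |Sf1  (Sf1: flow source, stroke at near end)
bond 3 |J1  (Se1: effort source, stroke at far end)
bond 1 |I1  (common-e at J1 fixed by 3)
bond 2 |I2  (common-e at J1 fixed by 3)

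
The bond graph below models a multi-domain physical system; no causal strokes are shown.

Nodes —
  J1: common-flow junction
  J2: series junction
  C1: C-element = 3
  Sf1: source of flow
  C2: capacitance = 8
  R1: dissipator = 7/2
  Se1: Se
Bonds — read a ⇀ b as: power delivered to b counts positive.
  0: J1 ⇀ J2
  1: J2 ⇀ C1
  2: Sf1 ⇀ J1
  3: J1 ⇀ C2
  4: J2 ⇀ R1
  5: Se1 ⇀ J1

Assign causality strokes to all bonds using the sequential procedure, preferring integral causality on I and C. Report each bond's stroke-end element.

bond 2 stroke at Sf1  (Sf1 (Sf) sets flow on bond)
bond 5 stroke at J1  (Se1: effort source, stroke at far end)
bond 0 stroke at J1  (common-f at J1 fixed by 2)
bond 3 stroke at J1  (1-jn J1 has f-setter on 2)
bond 1 stroke at J2  (1-jn J2 has f-setter on 0)
bond 4 stroke at J2  (J2 flow already set via bond 0)

β0 stroke at J1
β1 stroke at J2
β2 stroke at Sf1
β3 stroke at J1
β4 stroke at J2
β5 stroke at J1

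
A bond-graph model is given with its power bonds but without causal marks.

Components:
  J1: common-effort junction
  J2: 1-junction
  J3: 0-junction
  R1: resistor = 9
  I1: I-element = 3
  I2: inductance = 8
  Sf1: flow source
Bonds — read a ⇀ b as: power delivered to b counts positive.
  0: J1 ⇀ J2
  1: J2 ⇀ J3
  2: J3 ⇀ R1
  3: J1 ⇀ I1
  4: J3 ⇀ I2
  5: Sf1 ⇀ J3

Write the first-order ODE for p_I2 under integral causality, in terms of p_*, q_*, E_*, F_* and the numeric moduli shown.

β5 →Sf1  (Sf1: flow source, stroke at near end)
β3 →I1  (I1 outputs flow p/I1)
β0 →J1  (J1 needs exactly one e-in)
β1 →J2  (common-f at J2 fixed by 0)
β4 →I2  (prefer integral on I2)
β2 →J3  (J3: last free bond brings effort in)

dp_I2/dt = 9*F_Sf1 - 3*p_I1 - 9*p_I2/8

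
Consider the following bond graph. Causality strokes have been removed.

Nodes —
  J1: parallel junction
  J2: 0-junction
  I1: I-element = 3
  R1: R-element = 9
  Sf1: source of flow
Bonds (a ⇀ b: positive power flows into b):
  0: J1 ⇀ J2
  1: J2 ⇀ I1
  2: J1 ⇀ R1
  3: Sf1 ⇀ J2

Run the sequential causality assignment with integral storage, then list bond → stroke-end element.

bond 3 stroke→Sf1  (source Sf1 imposes f)
bond 1 stroke→I1  (prefer integral on I1)
bond 0 stroke→J2  (J2 needs exactly one e-in)
bond 2 stroke→J1  (J1 needs exactly one e-in)

β0 →J2
β1 →I1
β2 →J1
β3 →Sf1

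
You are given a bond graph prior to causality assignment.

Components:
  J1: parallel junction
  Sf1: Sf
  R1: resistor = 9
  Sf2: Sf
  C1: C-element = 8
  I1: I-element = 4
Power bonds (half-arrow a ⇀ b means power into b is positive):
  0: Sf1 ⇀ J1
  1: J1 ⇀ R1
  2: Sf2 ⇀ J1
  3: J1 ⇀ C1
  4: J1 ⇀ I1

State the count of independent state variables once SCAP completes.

b0 |Sf1  (Sf1 (Sf) sets flow on bond)
b2 |Sf2  (Sf2 fixes flow; stroke at Sf2)
b3 |J1  (C1 integral (e out))
b1 |R1  (common-e at J1 fixed by 3)
b4 |I1  (common-e at J1 fixed by 3)

2  (C1, I1 all integral)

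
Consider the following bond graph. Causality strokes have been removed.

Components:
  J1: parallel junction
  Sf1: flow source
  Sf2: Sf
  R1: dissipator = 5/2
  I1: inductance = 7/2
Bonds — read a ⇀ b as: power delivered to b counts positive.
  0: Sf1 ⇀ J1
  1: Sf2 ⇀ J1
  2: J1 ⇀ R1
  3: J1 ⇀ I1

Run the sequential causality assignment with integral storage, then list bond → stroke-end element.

bond 0 |Sf1
bond 1 |Sf2
bond 2 |J1
bond 3 |I1

b0 →Sf1  (source Sf1 imposes f)
b1 →Sf2  (Sf2 (Sf) sets flow on bond)
b3 →I1  (I1: I, integral causality)
b2 →J1  (J1 needs exactly one e-in)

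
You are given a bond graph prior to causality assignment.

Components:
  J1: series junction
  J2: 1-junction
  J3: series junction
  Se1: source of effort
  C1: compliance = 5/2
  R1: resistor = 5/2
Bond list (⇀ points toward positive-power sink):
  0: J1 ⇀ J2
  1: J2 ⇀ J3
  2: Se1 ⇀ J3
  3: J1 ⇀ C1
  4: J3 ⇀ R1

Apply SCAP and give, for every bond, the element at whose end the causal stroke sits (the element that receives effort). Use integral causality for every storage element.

#2 stroke→J3  (Se1 (Se) sets effort on bond)
#3 stroke→J1  (prefer integral on C1)
#0 stroke→J2  (J1: last free bond brings flow in)
#1 stroke→J3  (J2: last free bond brings flow in)
#4 stroke→R1  (closing 1-jn rule on J3)

β0 |J2
β1 |J3
β2 |J3
β3 |J1
β4 |R1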